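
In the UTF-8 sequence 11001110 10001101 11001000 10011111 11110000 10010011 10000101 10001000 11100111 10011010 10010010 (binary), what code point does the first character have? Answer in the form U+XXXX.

U+038D

Offset 0: leading byte 0xCE = 11001110 → 2-byte char #1 = CE 8D.
Leading byte 0xCE = 11001110 matches 110xxxxx → 2-byte sequence.
Byte 1: 0xCE = 11001110, payload 01110 (5 bits).
Byte 2: 0x8D = 10001101 (10xxxxxx ✓), payload 001101.
Concatenate: 01110001101 = 0x38D (11 bits → U+038D).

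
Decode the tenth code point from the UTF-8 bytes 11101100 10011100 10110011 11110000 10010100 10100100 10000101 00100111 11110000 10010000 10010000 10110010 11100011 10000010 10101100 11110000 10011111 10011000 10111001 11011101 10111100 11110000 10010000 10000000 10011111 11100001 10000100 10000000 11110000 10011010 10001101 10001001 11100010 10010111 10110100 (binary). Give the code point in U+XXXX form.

U+1A349

Offset 0: leading byte 0xEC = 11101100 → 3-byte char #1 = EC 9C B3.
Offset 3: leading byte 0xF0 = 11110000 → 4-byte char #2 = F0 94 A4 85.
Offset 7: leading byte 0x27 = 00100111 → 1-byte char #3 = 27.
Offset 8: leading byte 0xF0 = 11110000 → 4-byte char #4 = F0 90 90 B2.
Offset 12: leading byte 0xE3 = 11100011 → 3-byte char #5 = E3 82 AC.
Offset 15: leading byte 0xF0 = 11110000 → 4-byte char #6 = F0 9F 98 B9.
Offset 19: leading byte 0xDD = 11011101 → 2-byte char #7 = DD BC.
Offset 21: leading byte 0xF0 = 11110000 → 4-byte char #8 = F0 90 80 9F.
Offset 25: leading byte 0xE1 = 11100001 → 3-byte char #9 = E1 84 80.
Offset 28: leading byte 0xF0 = 11110000 → 4-byte char #10 = F0 9A 8D 89.
Leading byte 0xF0 = 11110000 matches 11110xxx → 4-byte sequence.
Byte 1: 0xF0 = 11110000, payload 000 (3 bits).
Byte 2: 0x9A = 10011010 (10xxxxxx ✓), payload 011010.
Byte 3: 0x8D = 10001101 (10xxxxxx ✓), payload 001101.
Byte 4: 0x89 = 10001001 (10xxxxxx ✓), payload 001001.
Concatenate: 000011010001101001001 = 0x1A349 (21 bits → U+1A349).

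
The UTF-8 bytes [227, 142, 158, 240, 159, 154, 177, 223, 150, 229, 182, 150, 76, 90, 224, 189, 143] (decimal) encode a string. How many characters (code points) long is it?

7

Byte at offset 0: 0xE3 = 11100011 → 3-byte char (#1). Advance 3.
Byte at offset 3: 0xF0 = 11110000 → 4-byte char (#2). Advance 4.
Byte at offset 7: 0xDF = 11011111 → 2-byte char (#3). Advance 2.
Byte at offset 9: 0xE5 = 11100101 → 3-byte char (#4). Advance 3.
Byte at offset 12: 0x4C = 01001100 → 1-byte char (#5). Advance 1.
Byte at offset 13: 0x5A = 01011010 → 1-byte char (#6). Advance 1.
Byte at offset 14: 0xE0 = 11100000 → 3-byte char (#7). Advance 3.
Reached end at offset 17 after 7 code points.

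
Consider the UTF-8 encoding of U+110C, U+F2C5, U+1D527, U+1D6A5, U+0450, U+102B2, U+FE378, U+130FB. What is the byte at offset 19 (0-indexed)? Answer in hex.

U+110C → 3-byte form E1 84 8C at offsets 0–2.
U+F2C5 → 3-byte form EF 8B 85 at offsets 3–5.
U+1D527 → 4-byte form F0 9D 94 A7 at offsets 6–9.
U+1D6A5 → 4-byte form F0 9D 9A A5 at offsets 10–13.
U+0450 → 2-byte form D1 90 at offsets 14–15.
U+102B2 → 4-byte form F0 90 8A B2 at offsets 16–19.
Offset 19 falls in char 6's range; it's byte 4 of F0 90 8A B2 = 0xB2.

0xB2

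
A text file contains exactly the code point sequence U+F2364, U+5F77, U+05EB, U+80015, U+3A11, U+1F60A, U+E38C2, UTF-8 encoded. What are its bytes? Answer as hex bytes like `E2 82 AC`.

F3 B2 8D A4 E5 BD B7 D7 AB F2 80 80 95 E3 A8 91 F0 9F 98 8A F3 A3 A3 82

U+F2364: 4-byte form → F3 B2 8D A4.
U+5F77: 3-byte form → E5 BD B7.
U+05EB: 2-byte form → D7 AB.
U+80015: 4-byte form → F2 80 80 95.
U+3A11: 3-byte form → E3 A8 91.
U+1F60A: 4-byte form → F0 9F 98 8A.
U+E38C2: 4-byte form → F3 A3 A3 82.
Concatenated (24 bytes): F3 B2 8D A4 E5 BD B7 D7 AB F2 80 80 95 E3 A8 91 F0 9F 98 8A F3 A3 A3 82.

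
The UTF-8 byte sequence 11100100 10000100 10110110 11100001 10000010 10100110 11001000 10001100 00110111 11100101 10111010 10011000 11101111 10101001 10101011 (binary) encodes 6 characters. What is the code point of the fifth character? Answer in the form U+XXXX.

U+5E98

Offset 0: leading byte 0xE4 = 11100100 → 3-byte char #1 = E4 84 B6.
Offset 3: leading byte 0xE1 = 11100001 → 3-byte char #2 = E1 82 A6.
Offset 6: leading byte 0xC8 = 11001000 → 2-byte char #3 = C8 8C.
Offset 8: leading byte 0x37 = 00110111 → 1-byte char #4 = 37.
Offset 9: leading byte 0xE5 = 11100101 → 3-byte char #5 = E5 BA 98.
Leading byte 0xE5 = 11100101 matches 1110xxxx → 3-byte sequence.
Byte 1: 0xE5 = 11100101, payload 0101 (4 bits).
Byte 2: 0xBA = 10111010 (10xxxxxx ✓), payload 111010.
Byte 3: 0x98 = 10011000 (10xxxxxx ✓), payload 011000.
Concatenate: 0101111010011000 = 0x5E98 (16 bits → U+5E98).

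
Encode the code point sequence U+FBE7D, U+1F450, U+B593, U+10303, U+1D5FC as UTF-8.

F3 BB B9 BD F0 9F 91 90 EB 96 93 F0 90 8C 83 F0 9D 97 BC

U+FBE7D: 4-byte form → F3 BB B9 BD.
U+1F450: 4-byte form → F0 9F 91 90.
U+B593: 3-byte form → EB 96 93.
U+10303: 4-byte form → F0 90 8C 83.
U+1D5FC: 4-byte form → F0 9D 97 BC.
Concatenated (19 bytes): F3 BB B9 BD F0 9F 91 90 EB 96 93 F0 90 8C 83 F0 9D 97 BC.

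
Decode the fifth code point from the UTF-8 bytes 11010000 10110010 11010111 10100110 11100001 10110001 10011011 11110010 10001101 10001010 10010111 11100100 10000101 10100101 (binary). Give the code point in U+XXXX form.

Offset 0: leading byte 0xD0 = 11010000 → 2-byte char #1 = D0 B2.
Offset 2: leading byte 0xD7 = 11010111 → 2-byte char #2 = D7 A6.
Offset 4: leading byte 0xE1 = 11100001 → 3-byte char #3 = E1 B1 9B.
Offset 7: leading byte 0xF2 = 11110010 → 4-byte char #4 = F2 8D 8A 97.
Offset 11: leading byte 0xE4 = 11100100 → 3-byte char #5 = E4 85 A5.
Leading byte 0xE4 = 11100100 matches 1110xxxx → 3-byte sequence.
Byte 1: 0xE4 = 11100100, payload 0100 (4 bits).
Byte 2: 0x85 = 10000101 (10xxxxxx ✓), payload 000101.
Byte 3: 0xA5 = 10100101 (10xxxxxx ✓), payload 100101.
Concatenate: 0100000101100101 = 0x4165 (16 bits → U+4165).

U+4165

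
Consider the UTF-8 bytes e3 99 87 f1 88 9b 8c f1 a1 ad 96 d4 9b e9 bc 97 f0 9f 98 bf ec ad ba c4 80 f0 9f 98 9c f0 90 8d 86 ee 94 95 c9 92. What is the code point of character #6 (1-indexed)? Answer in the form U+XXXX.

Offset 0: leading byte 0xE3 = 11100011 → 3-byte char #1 = E3 99 87.
Offset 3: leading byte 0xF1 = 11110001 → 4-byte char #2 = F1 88 9B 8C.
Offset 7: leading byte 0xF1 = 11110001 → 4-byte char #3 = F1 A1 AD 96.
Offset 11: leading byte 0xD4 = 11010100 → 2-byte char #4 = D4 9B.
Offset 13: leading byte 0xE9 = 11101001 → 3-byte char #5 = E9 BC 97.
Offset 16: leading byte 0xF0 = 11110000 → 4-byte char #6 = F0 9F 98 BF.
Leading byte 0xF0 = 11110000 matches 11110xxx → 4-byte sequence.
Byte 1: 0xF0 = 11110000, payload 000 (3 bits).
Byte 2: 0x9F = 10011111 (10xxxxxx ✓), payload 011111.
Byte 3: 0x98 = 10011000 (10xxxxxx ✓), payload 011000.
Byte 4: 0xBF = 10111111 (10xxxxxx ✓), payload 111111.
Concatenate: 000011111011000111111 = 0x1F63F (21 bits → U+1F63F).

U+1F63F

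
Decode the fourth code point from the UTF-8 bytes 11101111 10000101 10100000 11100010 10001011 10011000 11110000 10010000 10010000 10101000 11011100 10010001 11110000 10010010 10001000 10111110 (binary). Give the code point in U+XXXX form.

U+0711

Offset 0: leading byte 0xEF = 11101111 → 3-byte char #1 = EF 85 A0.
Offset 3: leading byte 0xE2 = 11100010 → 3-byte char #2 = E2 8B 98.
Offset 6: leading byte 0xF0 = 11110000 → 4-byte char #3 = F0 90 90 A8.
Offset 10: leading byte 0xDC = 11011100 → 2-byte char #4 = DC 91.
Leading byte 0xDC = 11011100 matches 110xxxxx → 2-byte sequence.
Byte 1: 0xDC = 11011100, payload 11100 (5 bits).
Byte 2: 0x91 = 10010001 (10xxxxxx ✓), payload 010001.
Concatenate: 11100010001 = 0x711 (11 bits → U+0711).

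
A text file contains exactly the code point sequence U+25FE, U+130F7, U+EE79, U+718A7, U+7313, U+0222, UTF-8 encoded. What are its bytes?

U+25FE: 3-byte form → E2 97 BE.
U+130F7: 4-byte form → F0 93 83 B7.
U+EE79: 3-byte form → EE B9 B9.
U+718A7: 4-byte form → F1 B1 A2 A7.
U+7313: 3-byte form → E7 8C 93.
U+0222: 2-byte form → C8 A2.
Concatenated (19 bytes): E2 97 BE F0 93 83 B7 EE B9 B9 F1 B1 A2 A7 E7 8C 93 C8 A2.

E2 97 BE F0 93 83 B7 EE B9 B9 F1 B1 A2 A7 E7 8C 93 C8 A2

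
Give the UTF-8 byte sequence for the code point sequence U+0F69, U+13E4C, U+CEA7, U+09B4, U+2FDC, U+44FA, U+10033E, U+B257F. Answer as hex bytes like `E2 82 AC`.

E0 BD A9 F0 93 B9 8C EC BA A7 E0 A6 B4 E2 BF 9C E4 93 BA F4 80 8C BE F2 B2 95 BF

U+0F69: 3-byte form → E0 BD A9.
U+13E4C: 4-byte form → F0 93 B9 8C.
U+CEA7: 3-byte form → EC BA A7.
U+09B4: 3-byte form → E0 A6 B4.
U+2FDC: 3-byte form → E2 BF 9C.
U+44FA: 3-byte form → E4 93 BA.
U+10033E: 4-byte form → F4 80 8C BE.
U+B257F: 4-byte form → F2 B2 95 BF.
Concatenated (27 bytes): E0 BD A9 F0 93 B9 8C EC BA A7 E0 A6 B4 E2 BF 9C E4 93 BA F4 80 8C BE F2 B2 95 BF.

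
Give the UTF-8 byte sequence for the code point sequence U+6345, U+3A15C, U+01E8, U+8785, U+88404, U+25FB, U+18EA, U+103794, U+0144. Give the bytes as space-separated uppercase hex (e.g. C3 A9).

U+6345: 3-byte form → E6 8D 85.
U+3A15C: 4-byte form → F0 BA 85 9C.
U+01E8: 2-byte form → C7 A8.
U+8785: 3-byte form → E8 9E 85.
U+88404: 4-byte form → F2 88 90 84.
U+25FB: 3-byte form → E2 97 BB.
U+18EA: 3-byte form → E1 A3 AA.
U+103794: 4-byte form → F4 83 9E 94.
U+0144: 2-byte form → C5 84.
Concatenated (28 bytes): E6 8D 85 F0 BA 85 9C C7 A8 E8 9E 85 F2 88 90 84 E2 97 BB E1 A3 AA F4 83 9E 94 C5 84.

E6 8D 85 F0 BA 85 9C C7 A8 E8 9E 85 F2 88 90 84 E2 97 BB E1 A3 AA F4 83 9E 94 C5 84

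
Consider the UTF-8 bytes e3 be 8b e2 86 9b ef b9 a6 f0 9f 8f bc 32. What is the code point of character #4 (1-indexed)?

U+1F3FC

Offset 0: leading byte 0xE3 = 11100011 → 3-byte char #1 = E3 BE 8B.
Offset 3: leading byte 0xE2 = 11100010 → 3-byte char #2 = E2 86 9B.
Offset 6: leading byte 0xEF = 11101111 → 3-byte char #3 = EF B9 A6.
Offset 9: leading byte 0xF0 = 11110000 → 4-byte char #4 = F0 9F 8F BC.
Leading byte 0xF0 = 11110000 matches 11110xxx → 4-byte sequence.
Byte 1: 0xF0 = 11110000, payload 000 (3 bits).
Byte 2: 0x9F = 10011111 (10xxxxxx ✓), payload 011111.
Byte 3: 0x8F = 10001111 (10xxxxxx ✓), payload 001111.
Byte 4: 0xBC = 10111100 (10xxxxxx ✓), payload 111100.
Concatenate: 000011111001111111100 = 0x1F3FC (21 bits → U+1F3FC).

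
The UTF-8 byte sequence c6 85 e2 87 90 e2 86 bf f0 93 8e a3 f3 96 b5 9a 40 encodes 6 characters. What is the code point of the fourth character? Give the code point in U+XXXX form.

Offset 0: leading byte 0xC6 = 11000110 → 2-byte char #1 = C6 85.
Offset 2: leading byte 0xE2 = 11100010 → 3-byte char #2 = E2 87 90.
Offset 5: leading byte 0xE2 = 11100010 → 3-byte char #3 = E2 86 BF.
Offset 8: leading byte 0xF0 = 11110000 → 4-byte char #4 = F0 93 8E A3.
Leading byte 0xF0 = 11110000 matches 11110xxx → 4-byte sequence.
Byte 1: 0xF0 = 11110000, payload 000 (3 bits).
Byte 2: 0x93 = 10010011 (10xxxxxx ✓), payload 010011.
Byte 3: 0x8E = 10001110 (10xxxxxx ✓), payload 001110.
Byte 4: 0xA3 = 10100011 (10xxxxxx ✓), payload 100011.
Concatenate: 000010011001110100011 = 0x133A3 (21 bits → U+133A3).

U+133A3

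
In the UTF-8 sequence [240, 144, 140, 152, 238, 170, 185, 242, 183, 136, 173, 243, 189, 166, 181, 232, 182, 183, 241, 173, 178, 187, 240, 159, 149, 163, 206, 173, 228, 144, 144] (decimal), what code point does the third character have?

U+B722D

Offset 0: leading byte 0xF0 = 11110000 → 4-byte char #1 = F0 90 8C 98.
Offset 4: leading byte 0xEE = 11101110 → 3-byte char #2 = EE AA B9.
Offset 7: leading byte 0xF2 = 11110010 → 4-byte char #3 = F2 B7 88 AD.
Leading byte 0xF2 = 11110010 matches 11110xxx → 4-byte sequence.
Byte 1: 0xF2 = 11110010, payload 010 (3 bits).
Byte 2: 0xB7 = 10110111 (10xxxxxx ✓), payload 110111.
Byte 3: 0x88 = 10001000 (10xxxxxx ✓), payload 001000.
Byte 4: 0xAD = 10101101 (10xxxxxx ✓), payload 101101.
Concatenate: 010110111001000101101 = 0xB722D (21 bits → U+B722D).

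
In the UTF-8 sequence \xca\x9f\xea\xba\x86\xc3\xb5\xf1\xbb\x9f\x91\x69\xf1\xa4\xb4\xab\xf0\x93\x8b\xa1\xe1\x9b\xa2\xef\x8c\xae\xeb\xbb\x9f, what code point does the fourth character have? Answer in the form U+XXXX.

U+7B7D1

Offset 0: leading byte 0xCA = 11001010 → 2-byte char #1 = CA 9F.
Offset 2: leading byte 0xEA = 11101010 → 3-byte char #2 = EA BA 86.
Offset 5: leading byte 0xC3 = 11000011 → 2-byte char #3 = C3 B5.
Offset 7: leading byte 0xF1 = 11110001 → 4-byte char #4 = F1 BB 9F 91.
Leading byte 0xF1 = 11110001 matches 11110xxx → 4-byte sequence.
Byte 1: 0xF1 = 11110001, payload 001 (3 bits).
Byte 2: 0xBB = 10111011 (10xxxxxx ✓), payload 111011.
Byte 3: 0x9F = 10011111 (10xxxxxx ✓), payload 011111.
Byte 4: 0x91 = 10010001 (10xxxxxx ✓), payload 010001.
Concatenate: 001111011011111010001 = 0x7B7D1 (21 bits → U+7B7D1).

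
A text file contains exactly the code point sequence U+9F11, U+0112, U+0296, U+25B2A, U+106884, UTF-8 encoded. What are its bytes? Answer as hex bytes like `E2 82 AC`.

E9 BC 91 C4 92 CA 96 F0 A5 AC AA F4 86 A2 84

U+9F11: 3-byte form → E9 BC 91.
U+0112: 2-byte form → C4 92.
U+0296: 2-byte form → CA 96.
U+25B2A: 4-byte form → F0 A5 AC AA.
U+106884: 4-byte form → F4 86 A2 84.
Concatenated (15 bytes): E9 BC 91 C4 92 CA 96 F0 A5 AC AA F4 86 A2 84.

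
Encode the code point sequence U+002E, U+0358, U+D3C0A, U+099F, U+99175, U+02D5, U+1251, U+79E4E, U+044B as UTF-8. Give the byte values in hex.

U+002E: 1-byte form → 2E.
U+0358: 2-byte form → CD 98.
U+D3C0A: 4-byte form → F3 93 B0 8A.
U+099F: 3-byte form → E0 A6 9F.
U+99175: 4-byte form → F2 99 85 B5.
U+02D5: 2-byte form → CB 95.
U+1251: 3-byte form → E1 89 91.
U+79E4E: 4-byte form → F1 B9 B9 8E.
U+044B: 2-byte form → D1 8B.
Concatenated (25 bytes): 2E CD 98 F3 93 B0 8A E0 A6 9F F2 99 85 B5 CB 95 E1 89 91 F1 B9 B9 8E D1 8B.

2E CD 98 F3 93 B0 8A E0 A6 9F F2 99 85 B5 CB 95 E1 89 91 F1 B9 B9 8E D1 8B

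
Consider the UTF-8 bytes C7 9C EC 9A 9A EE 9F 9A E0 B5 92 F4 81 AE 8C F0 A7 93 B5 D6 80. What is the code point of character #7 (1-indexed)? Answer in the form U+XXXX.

Offset 0: leading byte 0xC7 = 11000111 → 2-byte char #1 = C7 9C.
Offset 2: leading byte 0xEC = 11101100 → 3-byte char #2 = EC 9A 9A.
Offset 5: leading byte 0xEE = 11101110 → 3-byte char #3 = EE 9F 9A.
Offset 8: leading byte 0xE0 = 11100000 → 3-byte char #4 = E0 B5 92.
Offset 11: leading byte 0xF4 = 11110100 → 4-byte char #5 = F4 81 AE 8C.
Offset 15: leading byte 0xF0 = 11110000 → 4-byte char #6 = F0 A7 93 B5.
Offset 19: leading byte 0xD6 = 11010110 → 2-byte char #7 = D6 80.
Leading byte 0xD6 = 11010110 matches 110xxxxx → 2-byte sequence.
Byte 1: 0xD6 = 11010110, payload 10110 (5 bits).
Byte 2: 0x80 = 10000000 (10xxxxxx ✓), payload 000000.
Concatenate: 10110000000 = 0x580 (11 bits → U+0580).

U+0580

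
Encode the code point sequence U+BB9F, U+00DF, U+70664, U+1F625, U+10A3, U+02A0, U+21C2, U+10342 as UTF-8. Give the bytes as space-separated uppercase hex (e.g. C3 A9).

U+BB9F: 3-byte form → EB AE 9F.
U+00DF: 2-byte form → C3 9F.
U+70664: 4-byte form → F1 B0 99 A4.
U+1F625: 4-byte form → F0 9F 98 A5.
U+10A3: 3-byte form → E1 82 A3.
U+02A0: 2-byte form → CA A0.
U+21C2: 3-byte form → E2 87 82.
U+10342: 4-byte form → F0 90 8D 82.
Concatenated (25 bytes): EB AE 9F C3 9F F1 B0 99 A4 F0 9F 98 A5 E1 82 A3 CA A0 E2 87 82 F0 90 8D 82.

EB AE 9F C3 9F F1 B0 99 A4 F0 9F 98 A5 E1 82 A3 CA A0 E2 87 82 F0 90 8D 82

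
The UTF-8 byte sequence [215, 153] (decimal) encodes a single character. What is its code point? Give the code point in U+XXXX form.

U+05D9

Leading byte 0xD7 = 11010111 matches 110xxxxx → 2-byte sequence.
Byte 1: 0xD7 = 11010111, payload 10111 (5 bits).
Byte 2: 0x99 = 10011001 (10xxxxxx ✓), payload 011001.
Concatenate: 10111011001 = 0x5D9 (11 bits → U+05D9).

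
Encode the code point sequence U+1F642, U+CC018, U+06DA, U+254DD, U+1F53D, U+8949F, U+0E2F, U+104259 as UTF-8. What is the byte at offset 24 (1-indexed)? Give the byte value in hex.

0xB8

1-indexed offset 24 is 0-indexed offset 23.
U+1F642 → 4-byte form F0 9F 99 82 at offsets 0–3.
U+CC018 → 4-byte form F3 8C 80 98 at offsets 4–7.
U+06DA → 2-byte form DB 9A at offsets 8–9.
U+254DD → 4-byte form F0 A5 93 9D at offsets 10–13.
U+1F53D → 4-byte form F0 9F 94 BD at offsets 14–17.
U+8949F → 4-byte form F2 89 92 9F at offsets 18–21.
U+0E2F → 3-byte form E0 B8 AF at offsets 22–24.
Offset 23 falls in char 7's range; it's byte 2 of E0 B8 AF = 0xB8.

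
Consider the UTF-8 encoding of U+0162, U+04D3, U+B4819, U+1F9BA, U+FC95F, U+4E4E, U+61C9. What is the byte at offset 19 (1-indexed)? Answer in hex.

0x8E

1-indexed offset 19 is 0-indexed offset 18.
U+0162 → 2-byte form C5 A2 at offsets 0–1.
U+04D3 → 2-byte form D3 93 at offsets 2–3.
U+B4819 → 4-byte form F2 B4 A0 99 at offsets 4–7.
U+1F9BA → 4-byte form F0 9F A6 BA at offsets 8–11.
U+FC95F → 4-byte form F3 BC A5 9F at offsets 12–15.
U+4E4E → 3-byte form E4 B9 8E at offsets 16–18.
Offset 18 falls in char 6's range; it's byte 3 of E4 B9 8E = 0x8E.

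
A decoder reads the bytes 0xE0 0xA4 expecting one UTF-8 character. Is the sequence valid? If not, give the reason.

Leading byte 0xE0 = 11100000 → 3-byte form, but only 2 bytes are present.

invalid (sequence truncated)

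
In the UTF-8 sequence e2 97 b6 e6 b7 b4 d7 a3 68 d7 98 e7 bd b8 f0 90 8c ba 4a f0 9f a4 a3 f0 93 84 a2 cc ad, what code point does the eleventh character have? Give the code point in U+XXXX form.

Offset 0: leading byte 0xE2 = 11100010 → 3-byte char #1 = E2 97 B6.
Offset 3: leading byte 0xE6 = 11100110 → 3-byte char #2 = E6 B7 B4.
Offset 6: leading byte 0xD7 = 11010111 → 2-byte char #3 = D7 A3.
Offset 8: leading byte 0x68 = 01101000 → 1-byte char #4 = 68.
Offset 9: leading byte 0xD7 = 11010111 → 2-byte char #5 = D7 98.
Offset 11: leading byte 0xE7 = 11100111 → 3-byte char #6 = E7 BD B8.
Offset 14: leading byte 0xF0 = 11110000 → 4-byte char #7 = F0 90 8C BA.
Offset 18: leading byte 0x4A = 01001010 → 1-byte char #8 = 4A.
Offset 19: leading byte 0xF0 = 11110000 → 4-byte char #9 = F0 9F A4 A3.
Offset 23: leading byte 0xF0 = 11110000 → 4-byte char #10 = F0 93 84 A2.
Offset 27: leading byte 0xCC = 11001100 → 2-byte char #11 = CC AD.
Leading byte 0xCC = 11001100 matches 110xxxxx → 2-byte sequence.
Byte 1: 0xCC = 11001100, payload 01100 (5 bits).
Byte 2: 0xAD = 10101101 (10xxxxxx ✓), payload 101101.
Concatenate: 01100101101 = 0x32D (11 bits → U+032D).

U+032D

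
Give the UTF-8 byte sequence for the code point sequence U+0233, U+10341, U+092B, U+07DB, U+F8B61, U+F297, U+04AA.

U+0233: 2-byte form → C8 B3.
U+10341: 4-byte form → F0 90 8D 81.
U+092B: 3-byte form → E0 A4 AB.
U+07DB: 2-byte form → DF 9B.
U+F8B61: 4-byte form → F3 B8 AD A1.
U+F297: 3-byte form → EF 8A 97.
U+04AA: 2-byte form → D2 AA.
Concatenated (20 bytes): C8 B3 F0 90 8D 81 E0 A4 AB DF 9B F3 B8 AD A1 EF 8A 97 D2 AA.

C8 B3 F0 90 8D 81 E0 A4 AB DF 9B F3 B8 AD A1 EF 8A 97 D2 AA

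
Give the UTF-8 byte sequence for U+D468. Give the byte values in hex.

U+D468 = 0xD468 = 54376 decimal. In range U+0800–U+FFFF → 3-byte form: 1110xxxx 10xxxxxx 10xxxxxx.
Binary (16 bits): 1101010001101000.
Split 4+6+6: 1101 | 010001 | 101000.
Byte 1: 11101101 = 0xED.
Byte 2: 10010001 = 0x91.
Byte 3: 10101000 = 0xA8.

ED 91 A8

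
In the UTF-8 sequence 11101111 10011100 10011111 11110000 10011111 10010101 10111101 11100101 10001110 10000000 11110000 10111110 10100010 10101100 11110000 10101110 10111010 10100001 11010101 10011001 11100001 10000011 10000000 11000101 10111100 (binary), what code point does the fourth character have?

U+3E8AC

Offset 0: leading byte 0xEF = 11101111 → 3-byte char #1 = EF 9C 9F.
Offset 3: leading byte 0xF0 = 11110000 → 4-byte char #2 = F0 9F 95 BD.
Offset 7: leading byte 0xE5 = 11100101 → 3-byte char #3 = E5 8E 80.
Offset 10: leading byte 0xF0 = 11110000 → 4-byte char #4 = F0 BE A2 AC.
Leading byte 0xF0 = 11110000 matches 11110xxx → 4-byte sequence.
Byte 1: 0xF0 = 11110000, payload 000 (3 bits).
Byte 2: 0xBE = 10111110 (10xxxxxx ✓), payload 111110.
Byte 3: 0xA2 = 10100010 (10xxxxxx ✓), payload 100010.
Byte 4: 0xAC = 10101100 (10xxxxxx ✓), payload 101100.
Concatenate: 000111110100010101100 = 0x3E8AC (21 bits → U+3E8AC).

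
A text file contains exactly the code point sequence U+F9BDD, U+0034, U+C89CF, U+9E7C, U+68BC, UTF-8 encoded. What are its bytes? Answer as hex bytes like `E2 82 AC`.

F3 B9 AF 9D 34 F3 88 A7 8F E9 B9 BC E6 A2 BC

U+F9BDD: 4-byte form → F3 B9 AF 9D.
U+0034: 1-byte form → 34.
U+C89CF: 4-byte form → F3 88 A7 8F.
U+9E7C: 3-byte form → E9 B9 BC.
U+68BC: 3-byte form → E6 A2 BC.
Concatenated (15 bytes): F3 B9 AF 9D 34 F3 88 A7 8F E9 B9 BC E6 A2 BC.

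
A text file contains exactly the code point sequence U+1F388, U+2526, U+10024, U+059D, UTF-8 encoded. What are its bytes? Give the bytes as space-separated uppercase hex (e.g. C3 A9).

F0 9F 8E 88 E2 94 A6 F0 90 80 A4 D6 9D

U+1F388: 4-byte form → F0 9F 8E 88.
U+2526: 3-byte form → E2 94 A6.
U+10024: 4-byte form → F0 90 80 A4.
U+059D: 2-byte form → D6 9D.
Concatenated (13 bytes): F0 9F 8E 88 E2 94 A6 F0 90 80 A4 D6 9D.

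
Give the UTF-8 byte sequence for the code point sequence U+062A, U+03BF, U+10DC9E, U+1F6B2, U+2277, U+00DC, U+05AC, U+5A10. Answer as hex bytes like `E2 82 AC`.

D8 AA CE BF F4 8D B2 9E F0 9F 9A B2 E2 89 B7 C3 9C D6 AC E5 A8 90

U+062A: 2-byte form → D8 AA.
U+03BF: 2-byte form → CE BF.
U+10DC9E: 4-byte form → F4 8D B2 9E.
U+1F6B2: 4-byte form → F0 9F 9A B2.
U+2277: 3-byte form → E2 89 B7.
U+00DC: 2-byte form → C3 9C.
U+05AC: 2-byte form → D6 AC.
U+5A10: 3-byte form → E5 A8 90.
Concatenated (22 bytes): D8 AA CE BF F4 8D B2 9E F0 9F 9A B2 E2 89 B7 C3 9C D6 AC E5 A8 90.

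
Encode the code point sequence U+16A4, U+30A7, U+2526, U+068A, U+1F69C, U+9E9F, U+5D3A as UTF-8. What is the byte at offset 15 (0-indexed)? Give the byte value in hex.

U+16A4 → 3-byte form E1 9A A4 at offsets 0–2.
U+30A7 → 3-byte form E3 82 A7 at offsets 3–5.
U+2526 → 3-byte form E2 94 A6 at offsets 6–8.
U+068A → 2-byte form DA 8A at offsets 9–10.
U+1F69C → 4-byte form F0 9F 9A 9C at offsets 11–14.
U+9E9F → 3-byte form E9 BA 9F at offsets 15–17.
Offset 15 falls in char 6's range; it's byte 1 of E9 BA 9F = 0xE9.

0xE9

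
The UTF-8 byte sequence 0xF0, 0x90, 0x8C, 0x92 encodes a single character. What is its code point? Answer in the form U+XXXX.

Leading byte 0xF0 = 11110000 matches 11110xxx → 4-byte sequence.
Byte 1: 0xF0 = 11110000, payload 000 (3 bits).
Byte 2: 0x90 = 10010000 (10xxxxxx ✓), payload 010000.
Byte 3: 0x8C = 10001100 (10xxxxxx ✓), payload 001100.
Byte 4: 0x92 = 10010010 (10xxxxxx ✓), payload 010010.
Concatenate: 000010000001100010010 = 0x10312 (21 bits → U+10312).

U+10312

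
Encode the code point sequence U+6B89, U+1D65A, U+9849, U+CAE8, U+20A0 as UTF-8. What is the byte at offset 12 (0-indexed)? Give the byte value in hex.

U+6B89 → 3-byte form E6 AE 89 at offsets 0–2.
U+1D65A → 4-byte form F0 9D 99 9A at offsets 3–6.
U+9849 → 3-byte form E9 A1 89 at offsets 7–9.
U+CAE8 → 3-byte form EC AB A8 at offsets 10–12.
Offset 12 falls in char 4's range; it's byte 3 of EC AB A8 = 0xA8.

0xA8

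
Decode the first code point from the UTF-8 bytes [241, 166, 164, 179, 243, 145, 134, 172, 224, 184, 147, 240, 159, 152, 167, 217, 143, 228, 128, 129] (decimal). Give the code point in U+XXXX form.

U+66933

Offset 0: leading byte 0xF1 = 11110001 → 4-byte char #1 = F1 A6 A4 B3.
Leading byte 0xF1 = 11110001 matches 11110xxx → 4-byte sequence.
Byte 1: 0xF1 = 11110001, payload 001 (3 bits).
Byte 2: 0xA6 = 10100110 (10xxxxxx ✓), payload 100110.
Byte 3: 0xA4 = 10100100 (10xxxxxx ✓), payload 100100.
Byte 4: 0xB3 = 10110011 (10xxxxxx ✓), payload 110011.
Concatenate: 001100110100100110011 = 0x66933 (21 bits → U+66933).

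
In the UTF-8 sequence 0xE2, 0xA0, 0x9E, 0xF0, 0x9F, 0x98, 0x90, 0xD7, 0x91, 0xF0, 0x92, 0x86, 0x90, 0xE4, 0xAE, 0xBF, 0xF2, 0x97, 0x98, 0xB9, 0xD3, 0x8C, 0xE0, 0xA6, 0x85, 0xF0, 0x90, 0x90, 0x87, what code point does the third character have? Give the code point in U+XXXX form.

U+05D1

Offset 0: leading byte 0xE2 = 11100010 → 3-byte char #1 = E2 A0 9E.
Offset 3: leading byte 0xF0 = 11110000 → 4-byte char #2 = F0 9F 98 90.
Offset 7: leading byte 0xD7 = 11010111 → 2-byte char #3 = D7 91.
Leading byte 0xD7 = 11010111 matches 110xxxxx → 2-byte sequence.
Byte 1: 0xD7 = 11010111, payload 10111 (5 bits).
Byte 2: 0x91 = 10010001 (10xxxxxx ✓), payload 010001.
Concatenate: 10111010001 = 0x5D1 (11 bits → U+05D1).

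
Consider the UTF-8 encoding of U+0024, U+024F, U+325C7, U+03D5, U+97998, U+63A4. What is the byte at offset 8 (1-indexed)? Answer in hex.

1-indexed offset 8 is 0-indexed offset 7.
U+0024 → 1-byte form 24 at offsets 0–0.
U+024F → 2-byte form C9 8F at offsets 1–2.
U+325C7 → 4-byte form F0 B2 97 87 at offsets 3–6.
U+03D5 → 2-byte form CF 95 at offsets 7–8.
Offset 7 falls in char 4's range; it's byte 1 of CF 95 = 0xCF.

0xCF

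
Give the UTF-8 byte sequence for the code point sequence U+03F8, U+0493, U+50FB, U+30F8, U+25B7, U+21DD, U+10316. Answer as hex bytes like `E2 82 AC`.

CF B8 D2 93 E5 83 BB E3 83 B8 E2 96 B7 E2 87 9D F0 90 8C 96

U+03F8: 2-byte form → CF B8.
U+0493: 2-byte form → D2 93.
U+50FB: 3-byte form → E5 83 BB.
U+30F8: 3-byte form → E3 83 B8.
U+25B7: 3-byte form → E2 96 B7.
U+21DD: 3-byte form → E2 87 9D.
U+10316: 4-byte form → F0 90 8C 96.
Concatenated (20 bytes): CF B8 D2 93 E5 83 BB E3 83 B8 E2 96 B7 E2 87 9D F0 90 8C 96.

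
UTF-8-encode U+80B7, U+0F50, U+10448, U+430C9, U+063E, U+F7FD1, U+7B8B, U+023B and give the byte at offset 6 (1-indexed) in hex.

1-indexed offset 6 is 0-indexed offset 5.
U+80B7 → 3-byte form E8 82 B7 at offsets 0–2.
U+0F50 → 3-byte form E0 BD 90 at offsets 3–5.
Offset 5 falls in char 2's range; it's byte 3 of E0 BD 90 = 0x90.

0x90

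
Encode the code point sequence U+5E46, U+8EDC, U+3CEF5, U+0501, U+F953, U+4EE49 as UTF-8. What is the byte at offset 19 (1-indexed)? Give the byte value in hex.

0x89

1-indexed offset 19 is 0-indexed offset 18.
U+5E46 → 3-byte form E5 B9 86 at offsets 0–2.
U+8EDC → 3-byte form E8 BB 9C at offsets 3–5.
U+3CEF5 → 4-byte form F0 BC BB B5 at offsets 6–9.
U+0501 → 2-byte form D4 81 at offsets 10–11.
U+F953 → 3-byte form EF A5 93 at offsets 12–14.
U+4EE49 → 4-byte form F1 8E B9 89 at offsets 15–18.
Offset 18 falls in char 6's range; it's byte 4 of F1 8E B9 89 = 0x89.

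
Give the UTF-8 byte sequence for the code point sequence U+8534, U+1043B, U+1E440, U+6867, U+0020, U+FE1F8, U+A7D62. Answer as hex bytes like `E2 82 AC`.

U+8534: 3-byte form → E8 94 B4.
U+1043B: 4-byte form → F0 90 90 BB.
U+1E440: 4-byte form → F0 9E 91 80.
U+6867: 3-byte form → E6 A1 A7.
U+0020: 1-byte form → 20.
U+FE1F8: 4-byte form → F3 BE 87 B8.
U+A7D62: 4-byte form → F2 A7 B5 A2.
Concatenated (23 bytes): E8 94 B4 F0 90 90 BB F0 9E 91 80 E6 A1 A7 20 F3 BE 87 B8 F2 A7 B5 A2.

E8 94 B4 F0 90 90 BB F0 9E 91 80 E6 A1 A7 20 F3 BE 87 B8 F2 A7 B5 A2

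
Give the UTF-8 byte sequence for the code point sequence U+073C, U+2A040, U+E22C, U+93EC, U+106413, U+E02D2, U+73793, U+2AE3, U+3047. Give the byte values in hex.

DC BC F0 AA 81 80 EE 88 AC E9 8F AC F4 86 90 93 F3 A0 8B 92 F1 B3 9E 93 E2 AB A3 E3 81 87

U+073C: 2-byte form → DC BC.
U+2A040: 4-byte form → F0 AA 81 80.
U+E22C: 3-byte form → EE 88 AC.
U+93EC: 3-byte form → E9 8F AC.
U+106413: 4-byte form → F4 86 90 93.
U+E02D2: 4-byte form → F3 A0 8B 92.
U+73793: 4-byte form → F1 B3 9E 93.
U+2AE3: 3-byte form → E2 AB A3.
U+3047: 3-byte form → E3 81 87.
Concatenated (30 bytes): DC BC F0 AA 81 80 EE 88 AC E9 8F AC F4 86 90 93 F3 A0 8B 92 F1 B3 9E 93 E2 AB A3 E3 81 87.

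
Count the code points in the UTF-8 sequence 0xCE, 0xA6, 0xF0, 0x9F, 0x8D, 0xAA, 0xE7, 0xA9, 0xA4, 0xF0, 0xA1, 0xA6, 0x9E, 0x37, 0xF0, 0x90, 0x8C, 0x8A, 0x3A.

7

Byte at offset 0: 0xCE = 11001110 → 2-byte char (#1). Advance 2.
Byte at offset 2: 0xF0 = 11110000 → 4-byte char (#2). Advance 4.
Byte at offset 6: 0xE7 = 11100111 → 3-byte char (#3). Advance 3.
Byte at offset 9: 0xF0 = 11110000 → 4-byte char (#4). Advance 4.
Byte at offset 13: 0x37 = 00110111 → 1-byte char (#5). Advance 1.
Byte at offset 14: 0xF0 = 11110000 → 4-byte char (#6). Advance 4.
Byte at offset 18: 0x3A = 00111010 → 1-byte char (#7). Advance 1.
Reached end at offset 19 after 7 code points.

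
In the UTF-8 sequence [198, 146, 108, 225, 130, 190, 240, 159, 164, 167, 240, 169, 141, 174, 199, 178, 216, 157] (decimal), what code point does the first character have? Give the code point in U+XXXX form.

U+0192

Offset 0: leading byte 0xC6 = 11000110 → 2-byte char #1 = C6 92.
Leading byte 0xC6 = 11000110 matches 110xxxxx → 2-byte sequence.
Byte 1: 0xC6 = 11000110, payload 00110 (5 bits).
Byte 2: 0x92 = 10010010 (10xxxxxx ✓), payload 010010.
Concatenate: 00110010010 = 0x192 (11 bits → U+0192).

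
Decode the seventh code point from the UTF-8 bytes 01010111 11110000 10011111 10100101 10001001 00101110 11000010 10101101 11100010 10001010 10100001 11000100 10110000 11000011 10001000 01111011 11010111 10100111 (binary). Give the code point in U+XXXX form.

Offset 0: leading byte 0x57 = 01010111 → 1-byte char #1 = 57.
Offset 1: leading byte 0xF0 = 11110000 → 4-byte char #2 = F0 9F A5 89.
Offset 5: leading byte 0x2E = 00101110 → 1-byte char #3 = 2E.
Offset 6: leading byte 0xC2 = 11000010 → 2-byte char #4 = C2 AD.
Offset 8: leading byte 0xE2 = 11100010 → 3-byte char #5 = E2 8A A1.
Offset 11: leading byte 0xC4 = 11000100 → 2-byte char #6 = C4 B0.
Offset 13: leading byte 0xC3 = 11000011 → 2-byte char #7 = C3 88.
Leading byte 0xC3 = 11000011 matches 110xxxxx → 2-byte sequence.
Byte 1: 0xC3 = 11000011, payload 00011 (5 bits).
Byte 2: 0x88 = 10001000 (10xxxxxx ✓), payload 001000.
Concatenate: 00011001000 = 0xC8 (11 bits → U+00C8).

U+00C8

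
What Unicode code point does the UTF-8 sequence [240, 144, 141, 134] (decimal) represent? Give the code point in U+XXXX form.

U+10346

Leading byte 0xF0 = 11110000 matches 11110xxx → 4-byte sequence.
Byte 1: 0xF0 = 11110000, payload 000 (3 bits).
Byte 2: 0x90 = 10010000 (10xxxxxx ✓), payload 010000.
Byte 3: 0x8D = 10001101 (10xxxxxx ✓), payload 001101.
Byte 4: 0x86 = 10000110 (10xxxxxx ✓), payload 000110.
Concatenate: 000010000001101000110 = 0x10346 (21 bits → U+10346).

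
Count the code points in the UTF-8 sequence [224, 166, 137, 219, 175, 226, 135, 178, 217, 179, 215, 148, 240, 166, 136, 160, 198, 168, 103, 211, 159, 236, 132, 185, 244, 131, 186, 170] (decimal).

11

Byte at offset 0: 0xE0 = 11100000 → 3-byte char (#1). Advance 3.
Byte at offset 3: 0xDB = 11011011 → 2-byte char (#2). Advance 2.
Byte at offset 5: 0xE2 = 11100010 → 3-byte char (#3). Advance 3.
Byte at offset 8: 0xD9 = 11011001 → 2-byte char (#4). Advance 2.
Byte at offset 10: 0xD7 = 11010111 → 2-byte char (#5). Advance 2.
Byte at offset 12: 0xF0 = 11110000 → 4-byte char (#6). Advance 4.
Byte at offset 16: 0xC6 = 11000110 → 2-byte char (#7). Advance 2.
Byte at offset 18: 0x67 = 01100111 → 1-byte char (#8). Advance 1.
Byte at offset 19: 0xD3 = 11010011 → 2-byte char (#9). Advance 2.
Byte at offset 21: 0xEC = 11101100 → 3-byte char (#10). Advance 3.
Byte at offset 24: 0xF4 = 11110100 → 4-byte char (#11). Advance 4.
Reached end at offset 28 after 11 code points.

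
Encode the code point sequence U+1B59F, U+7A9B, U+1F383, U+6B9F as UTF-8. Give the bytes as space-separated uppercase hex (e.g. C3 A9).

F0 9B 96 9F E7 AA 9B F0 9F 8E 83 E6 AE 9F

U+1B59F: 4-byte form → F0 9B 96 9F.
U+7A9B: 3-byte form → E7 AA 9B.
U+1F383: 4-byte form → F0 9F 8E 83.
U+6B9F: 3-byte form → E6 AE 9F.
Concatenated (14 bytes): F0 9B 96 9F E7 AA 9B F0 9F 8E 83 E6 AE 9F.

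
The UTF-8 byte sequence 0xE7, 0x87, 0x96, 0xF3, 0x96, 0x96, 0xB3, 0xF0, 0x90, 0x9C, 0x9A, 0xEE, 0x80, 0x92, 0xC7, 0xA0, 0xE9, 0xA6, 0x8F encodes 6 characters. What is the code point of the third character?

Offset 0: leading byte 0xE7 = 11100111 → 3-byte char #1 = E7 87 96.
Offset 3: leading byte 0xF3 = 11110011 → 4-byte char #2 = F3 96 96 B3.
Offset 7: leading byte 0xF0 = 11110000 → 4-byte char #3 = F0 90 9C 9A.
Leading byte 0xF0 = 11110000 matches 11110xxx → 4-byte sequence.
Byte 1: 0xF0 = 11110000, payload 000 (3 bits).
Byte 2: 0x90 = 10010000 (10xxxxxx ✓), payload 010000.
Byte 3: 0x9C = 10011100 (10xxxxxx ✓), payload 011100.
Byte 4: 0x9A = 10011010 (10xxxxxx ✓), payload 011010.
Concatenate: 000010000011100011010 = 0x1071A (21 bits → U+1071A).

U+1071A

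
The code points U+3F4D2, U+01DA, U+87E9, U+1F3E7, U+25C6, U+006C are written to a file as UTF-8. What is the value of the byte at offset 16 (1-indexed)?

1-indexed offset 16 is 0-indexed offset 15.
U+3F4D2 → 4-byte form F0 BF 93 92 at offsets 0–3.
U+01DA → 2-byte form C7 9A at offsets 4–5.
U+87E9 → 3-byte form E8 9F A9 at offsets 6–8.
U+1F3E7 → 4-byte form F0 9F 8F A7 at offsets 9–12.
U+25C6 → 3-byte form E2 97 86 at offsets 13–15.
Offset 15 falls in char 5's range; it's byte 3 of E2 97 86 = 0x86.

0x86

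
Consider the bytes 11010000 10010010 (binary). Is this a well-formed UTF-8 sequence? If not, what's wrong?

valid

Leading byte 0xD0 = 11010000 → 2-byte form.
Continuation bytes 0x92=10010010 all match 10xxxxxx.
Decoded value 0x412 is ≥ 0x80 (shortest form) and not a surrogate.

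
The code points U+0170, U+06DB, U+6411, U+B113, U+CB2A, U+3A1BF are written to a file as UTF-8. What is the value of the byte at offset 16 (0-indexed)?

U+0170 → 2-byte form C5 B0 at offsets 0–1.
U+06DB → 2-byte form DB 9B at offsets 2–3.
U+6411 → 3-byte form E6 90 91 at offsets 4–6.
U+B113 → 3-byte form EB 84 93 at offsets 7–9.
U+CB2A → 3-byte form EC AC AA at offsets 10–12.
U+3A1BF → 4-byte form F0 BA 86 BF at offsets 13–16.
Offset 16 falls in char 6's range; it's byte 4 of F0 BA 86 BF = 0xBF.

0xBF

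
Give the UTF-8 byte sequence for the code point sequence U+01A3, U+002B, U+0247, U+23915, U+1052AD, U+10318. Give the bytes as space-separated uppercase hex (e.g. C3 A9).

C6 A3 2B C9 87 F0 A3 A4 95 F4 85 8A AD F0 90 8C 98

U+01A3: 2-byte form → C6 A3.
U+002B: 1-byte form → 2B.
U+0247: 2-byte form → C9 87.
U+23915: 4-byte form → F0 A3 A4 95.
U+1052AD: 4-byte form → F4 85 8A AD.
U+10318: 4-byte form → F0 90 8C 98.
Concatenated (17 bytes): C6 A3 2B C9 87 F0 A3 A4 95 F4 85 8A AD F0 90 8C 98.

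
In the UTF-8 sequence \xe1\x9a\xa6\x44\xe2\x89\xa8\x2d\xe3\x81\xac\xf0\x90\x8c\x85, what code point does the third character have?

Offset 0: leading byte 0xE1 = 11100001 → 3-byte char #1 = E1 9A A6.
Offset 3: leading byte 0x44 = 01000100 → 1-byte char #2 = 44.
Offset 4: leading byte 0xE2 = 11100010 → 3-byte char #3 = E2 89 A8.
Leading byte 0xE2 = 11100010 matches 1110xxxx → 3-byte sequence.
Byte 1: 0xE2 = 11100010, payload 0010 (4 bits).
Byte 2: 0x89 = 10001001 (10xxxxxx ✓), payload 001001.
Byte 3: 0xA8 = 10101000 (10xxxxxx ✓), payload 101000.
Concatenate: 0010001001101000 = 0x2268 (16 bits → U+2268).

U+2268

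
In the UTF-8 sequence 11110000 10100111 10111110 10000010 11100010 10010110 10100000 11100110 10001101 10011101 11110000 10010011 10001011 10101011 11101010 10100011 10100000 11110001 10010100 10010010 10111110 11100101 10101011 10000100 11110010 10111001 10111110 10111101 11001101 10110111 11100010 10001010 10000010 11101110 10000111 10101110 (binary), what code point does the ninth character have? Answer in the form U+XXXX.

Offset 0: leading byte 0xF0 = 11110000 → 4-byte char #1 = F0 A7 BE 82.
Offset 4: leading byte 0xE2 = 11100010 → 3-byte char #2 = E2 96 A0.
Offset 7: leading byte 0xE6 = 11100110 → 3-byte char #3 = E6 8D 9D.
Offset 10: leading byte 0xF0 = 11110000 → 4-byte char #4 = F0 93 8B AB.
Offset 14: leading byte 0xEA = 11101010 → 3-byte char #5 = EA A3 A0.
Offset 17: leading byte 0xF1 = 11110001 → 4-byte char #6 = F1 94 92 BE.
Offset 21: leading byte 0xE5 = 11100101 → 3-byte char #7 = E5 AB 84.
Offset 24: leading byte 0xF2 = 11110010 → 4-byte char #8 = F2 B9 BE BD.
Offset 28: leading byte 0xCD = 11001101 → 2-byte char #9 = CD B7.
Leading byte 0xCD = 11001101 matches 110xxxxx → 2-byte sequence.
Byte 1: 0xCD = 11001101, payload 01101 (5 bits).
Byte 2: 0xB7 = 10110111 (10xxxxxx ✓), payload 110111.
Concatenate: 01101110111 = 0x377 (11 bits → U+0377).

U+0377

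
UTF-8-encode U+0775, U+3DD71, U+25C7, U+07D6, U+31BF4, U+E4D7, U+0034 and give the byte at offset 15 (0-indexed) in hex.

U+0775 → 2-byte form DD B5 at offsets 0–1.
U+3DD71 → 4-byte form F0 BD B5 B1 at offsets 2–5.
U+25C7 → 3-byte form E2 97 87 at offsets 6–8.
U+07D6 → 2-byte form DF 96 at offsets 9–10.
U+31BF4 → 4-byte form F0 B1 AF B4 at offsets 11–14.
U+E4D7 → 3-byte form EE 93 97 at offsets 15–17.
Offset 15 falls in char 6's range; it's byte 1 of EE 93 97 = 0xEE.

0xEE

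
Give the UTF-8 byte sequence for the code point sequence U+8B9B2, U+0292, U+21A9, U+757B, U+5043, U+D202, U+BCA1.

F2 8B A6 B2 CA 92 E2 86 A9 E7 95 BB E5 81 83 ED 88 82 EB B2 A1

U+8B9B2: 4-byte form → F2 8B A6 B2.
U+0292: 2-byte form → CA 92.
U+21A9: 3-byte form → E2 86 A9.
U+757B: 3-byte form → E7 95 BB.
U+5043: 3-byte form → E5 81 83.
U+D202: 3-byte form → ED 88 82.
U+BCA1: 3-byte form → EB B2 A1.
Concatenated (21 bytes): F2 8B A6 B2 CA 92 E2 86 A9 E7 95 BB E5 81 83 ED 88 82 EB B2 A1.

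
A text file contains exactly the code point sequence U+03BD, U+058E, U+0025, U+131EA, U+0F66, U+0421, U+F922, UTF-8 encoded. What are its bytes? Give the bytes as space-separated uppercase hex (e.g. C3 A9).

CE BD D6 8E 25 F0 93 87 AA E0 BD A6 D0 A1 EF A4 A2

U+03BD: 2-byte form → CE BD.
U+058E: 2-byte form → D6 8E.
U+0025: 1-byte form → 25.
U+131EA: 4-byte form → F0 93 87 AA.
U+0F66: 3-byte form → E0 BD A6.
U+0421: 2-byte form → D0 A1.
U+F922: 3-byte form → EF A4 A2.
Concatenated (17 bytes): CE BD D6 8E 25 F0 93 87 AA E0 BD A6 D0 A1 EF A4 A2.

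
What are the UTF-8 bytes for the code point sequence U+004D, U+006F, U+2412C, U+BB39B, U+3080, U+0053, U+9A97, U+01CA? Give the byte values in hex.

4D 6F F0 A4 84 AC F2 BB 8E 9B E3 82 80 53 E9 AA 97 C7 8A

U+004D: 1-byte form → 4D.
U+006F: 1-byte form → 6F.
U+2412C: 4-byte form → F0 A4 84 AC.
U+BB39B: 4-byte form → F2 BB 8E 9B.
U+3080: 3-byte form → E3 82 80.
U+0053: 1-byte form → 53.
U+9A97: 3-byte form → E9 AA 97.
U+01CA: 2-byte form → C7 8A.
Concatenated (19 bytes): 4D 6F F0 A4 84 AC F2 BB 8E 9B E3 82 80 53 E9 AA 97 C7 8A.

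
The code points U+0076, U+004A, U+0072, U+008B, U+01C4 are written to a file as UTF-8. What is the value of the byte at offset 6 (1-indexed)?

0xC7

1-indexed offset 6 is 0-indexed offset 5.
U+0076 → 1-byte form 76 at offsets 0–0.
U+004A → 1-byte form 4A at offsets 1–1.
U+0072 → 1-byte form 72 at offsets 2–2.
U+008B → 2-byte form C2 8B at offsets 3–4.
U+01C4 → 2-byte form C7 84 at offsets 5–6.
Offset 5 falls in char 5's range; it's byte 1 of C7 84 = 0xC7.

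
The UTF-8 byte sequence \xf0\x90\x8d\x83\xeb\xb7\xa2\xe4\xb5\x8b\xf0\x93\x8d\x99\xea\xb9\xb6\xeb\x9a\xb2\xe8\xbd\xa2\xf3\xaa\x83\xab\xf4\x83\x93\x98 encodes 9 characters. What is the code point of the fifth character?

Offset 0: leading byte 0xF0 = 11110000 → 4-byte char #1 = F0 90 8D 83.
Offset 4: leading byte 0xEB = 11101011 → 3-byte char #2 = EB B7 A2.
Offset 7: leading byte 0xE4 = 11100100 → 3-byte char #3 = E4 B5 8B.
Offset 10: leading byte 0xF0 = 11110000 → 4-byte char #4 = F0 93 8D 99.
Offset 14: leading byte 0xEA = 11101010 → 3-byte char #5 = EA B9 B6.
Leading byte 0xEA = 11101010 matches 1110xxxx → 3-byte sequence.
Byte 1: 0xEA = 11101010, payload 1010 (4 bits).
Byte 2: 0xB9 = 10111001 (10xxxxxx ✓), payload 111001.
Byte 3: 0xB6 = 10110110 (10xxxxxx ✓), payload 110110.
Concatenate: 1010111001110110 = 0xAE76 (16 bits → U+AE76).

U+AE76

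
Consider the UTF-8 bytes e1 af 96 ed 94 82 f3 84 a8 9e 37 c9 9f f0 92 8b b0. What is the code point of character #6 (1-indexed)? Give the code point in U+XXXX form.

U+122F0

Offset 0: leading byte 0xE1 = 11100001 → 3-byte char #1 = E1 AF 96.
Offset 3: leading byte 0xED = 11101101 → 3-byte char #2 = ED 94 82.
Offset 6: leading byte 0xF3 = 11110011 → 4-byte char #3 = F3 84 A8 9E.
Offset 10: leading byte 0x37 = 00110111 → 1-byte char #4 = 37.
Offset 11: leading byte 0xC9 = 11001001 → 2-byte char #5 = C9 9F.
Offset 13: leading byte 0xF0 = 11110000 → 4-byte char #6 = F0 92 8B B0.
Leading byte 0xF0 = 11110000 matches 11110xxx → 4-byte sequence.
Byte 1: 0xF0 = 11110000, payload 000 (3 bits).
Byte 2: 0x92 = 10010010 (10xxxxxx ✓), payload 010010.
Byte 3: 0x8B = 10001011 (10xxxxxx ✓), payload 001011.
Byte 4: 0xB0 = 10110000 (10xxxxxx ✓), payload 110000.
Concatenate: 000010010001011110000 = 0x122F0 (21 bits → U+122F0).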